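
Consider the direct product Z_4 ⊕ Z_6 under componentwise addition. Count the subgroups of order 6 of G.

3

|G| = 24 and 6 | 24, so subgroups of order 6 are possible by Lagrange.
The subgroups of order 6 are: {(0,0), (0,1), (0,2), (0,3), (0,4), (0,5)}; {(0,0), (0,2), (0,4), (2,0), (2,2), (2,4)}; {(0,0), (0,2), (0,4), (2,1), (2,3), (2,5)}.
So G has 3 subgroups of order 6.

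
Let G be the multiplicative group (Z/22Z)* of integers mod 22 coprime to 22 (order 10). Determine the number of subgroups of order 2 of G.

|G| = 10 and 2 | 10, so subgroups of order 2 are possible by Lagrange.
The subgroups of order 2 are: {1, 21}.
So G has 1 subgroup of order 2.

1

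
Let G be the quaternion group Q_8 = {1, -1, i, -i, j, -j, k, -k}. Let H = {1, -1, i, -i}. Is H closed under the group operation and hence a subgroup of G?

Yes

|H| = 4 divides |G| = 8, consistent with Lagrange.
H contains the identity, every element's inverse is in H, and H is closed under ·: it is a subgroup.
In fact H = ⟨-i⟩.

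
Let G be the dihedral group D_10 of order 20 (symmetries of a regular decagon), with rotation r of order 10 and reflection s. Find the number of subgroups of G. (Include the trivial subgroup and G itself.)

|G| = 20, so by Lagrange every subgroup order divides 20. Divisors: 1, 2, 4, 5, 10, 20.
Subgroups by order — order 1: 1; order 2: 11; order 4: 5; order 5: 1; order 10: 3; order 20: 1.
Total: 1 + 11 + 5 + 1 + 3 + 1 = 22.

22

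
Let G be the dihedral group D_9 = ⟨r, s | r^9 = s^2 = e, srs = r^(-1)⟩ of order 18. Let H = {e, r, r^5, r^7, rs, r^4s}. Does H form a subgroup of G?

No

r^5 ∈ H but its inverse r^4 ∉ H, so H is not a subgroup.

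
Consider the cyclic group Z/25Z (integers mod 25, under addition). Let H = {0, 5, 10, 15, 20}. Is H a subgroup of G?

Yes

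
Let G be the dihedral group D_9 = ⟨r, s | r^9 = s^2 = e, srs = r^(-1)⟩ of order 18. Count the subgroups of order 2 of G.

|G| = 18 and 2 | 18, so subgroups of order 2 are possible by Lagrange.
The subgroups of order 2 are: {e, r^2s}; {e, r^3s}; {e, r^4s}; {e, r^5s}; … (9 in all).
So G has 9 subgroups of order 2.

9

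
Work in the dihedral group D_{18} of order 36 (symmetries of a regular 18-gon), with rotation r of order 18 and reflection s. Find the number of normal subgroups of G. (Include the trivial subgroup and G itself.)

G has 45 subgroups. Checking conjugation-invariance by order — order 1: 1/1 normal; order 2: 1/19 normal; order 3: 1/1 normal; order 4: 0/9 normal; order 6: 1/7 normal; order 9: 1/1 normal; order 12: 0/3 normal; order 18: 3/3 normal; order 36: 1/1 normal.
Total normal subgroups: 9.

9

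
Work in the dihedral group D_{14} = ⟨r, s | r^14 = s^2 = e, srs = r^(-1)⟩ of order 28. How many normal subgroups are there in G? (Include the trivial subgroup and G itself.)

7

G has 28 subgroups. Checking conjugation-invariance by order — order 1: 1/1 normal; order 2: 1/15 normal; order 4: 0/7 normal; order 7: 1/1 normal; order 14: 3/3 normal; order 28: 1/1 normal.
Total normal subgroups: 7.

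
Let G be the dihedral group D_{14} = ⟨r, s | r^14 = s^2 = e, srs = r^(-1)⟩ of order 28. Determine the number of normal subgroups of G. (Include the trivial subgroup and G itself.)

G has 28 subgroups. Checking conjugation-invariance by order — order 1: 1/1 normal; order 2: 1/15 normal; order 4: 0/7 normal; order 7: 1/1 normal; order 14: 3/3 normal; order 28: 1/1 normal.
Total normal subgroups: 7.

7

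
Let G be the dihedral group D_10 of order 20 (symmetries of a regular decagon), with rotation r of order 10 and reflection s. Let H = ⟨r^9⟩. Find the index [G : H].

2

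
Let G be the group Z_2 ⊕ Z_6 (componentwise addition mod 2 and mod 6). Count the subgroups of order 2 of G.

|G| = 12 and 2 | 12, so subgroups of order 2 are possible by Lagrange.
The subgroups of order 2 are: {(0,0), (0,3)}; {(0,0), (1,0)}; {(0,0), (1,3)}.
So G has 3 subgroups of order 2.

3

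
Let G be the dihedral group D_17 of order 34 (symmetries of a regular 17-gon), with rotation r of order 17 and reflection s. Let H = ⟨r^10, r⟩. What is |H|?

17

|⟨r^10⟩| = 17 and |⟨r⟩| = 17, so |H| is a multiple of lcm(17, 17) = 17 and divides |G| = 34.
Closing under the operation: H = {e, r, r^2, r^3, r^4, r^5, r^6, r^7, r^8, r^9, r^10, r^11, r^12, r^13, r^14, r^15, r^16}, so |H| = 17.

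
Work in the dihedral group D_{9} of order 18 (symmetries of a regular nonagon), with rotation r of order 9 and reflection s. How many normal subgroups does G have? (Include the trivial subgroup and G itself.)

G has 16 subgroups. Checking conjugation-invariance by order — order 1: 1/1 normal; order 2: 0/9 normal; order 3: 1/1 normal; order 6: 0/3 normal; order 9: 1/1 normal; order 18: 1/1 normal.
Total normal subgroups: 4.

4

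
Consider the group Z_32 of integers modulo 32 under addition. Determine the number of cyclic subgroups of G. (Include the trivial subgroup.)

Each element a generates a cyclic subgroup ⟨a⟩; distinct elements may generate the same one (a cyclic group of order d has φ(d) generators).
Cyclic subgroups by order — order 1: 1; order 2: 1; order 4: 1; order 8: 1; order 16: 1; order 32: 1.
Total: 6.

6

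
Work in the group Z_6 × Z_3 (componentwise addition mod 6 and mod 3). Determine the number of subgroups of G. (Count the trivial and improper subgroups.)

|G| = 18, so by Lagrange every subgroup order divides 18. Divisors: 1, 2, 3, 6, 9, 18.
Subgroups by order — order 1: 1; order 2: 1; order 3: 4; order 6: 4; order 9: 1; order 18: 1.
Total: 1 + 1 + 4 + 4 + 1 + 1 = 12.

12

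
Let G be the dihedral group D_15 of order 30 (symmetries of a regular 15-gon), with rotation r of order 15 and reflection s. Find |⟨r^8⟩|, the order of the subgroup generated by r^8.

15

Computing powers of r^8: the smallest k with (r^8)^k = e is k = 15.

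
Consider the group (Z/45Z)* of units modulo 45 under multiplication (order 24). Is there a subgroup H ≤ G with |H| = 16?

No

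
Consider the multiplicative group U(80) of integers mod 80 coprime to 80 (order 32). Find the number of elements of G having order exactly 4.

Enumerating element orders in G gives 24 elements of order 4.

24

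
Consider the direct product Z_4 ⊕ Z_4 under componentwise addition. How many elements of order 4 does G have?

12

An element (a,b) has order lcm(ord(a), ord(b)); count pairs with lcm equal to 4.
Enumerating gives 12 such elements.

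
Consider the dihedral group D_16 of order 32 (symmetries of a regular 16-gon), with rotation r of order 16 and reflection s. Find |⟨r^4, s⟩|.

8

|⟨r^4⟩| = 4 and |⟨s⟩| = 2, so |H| is a multiple of lcm(4, 2) = 4 and divides |G| = 32.
Closing under the operation: H = {e, r^4, r^8, r^12, s, r^4s, r^8s, r^12s}, so |H| = 8.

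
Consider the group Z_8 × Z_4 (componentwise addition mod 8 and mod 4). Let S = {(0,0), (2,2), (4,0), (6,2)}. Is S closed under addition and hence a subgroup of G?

|S| = 4 divides |G| = 32, consistent with Lagrange.
S contains the identity, every element's inverse is in S, and S is closed under +: it is a subgroup.
In fact S = ⟨(6,2)⟩.

Yes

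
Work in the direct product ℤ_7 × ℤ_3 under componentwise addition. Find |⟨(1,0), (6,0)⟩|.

7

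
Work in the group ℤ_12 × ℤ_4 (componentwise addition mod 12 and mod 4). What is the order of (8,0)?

3

The order of (8,0) in Z_12 × Z_4 is lcm(ord(8) in Z_12, ord(0) in Z_4).
ord(8) = 3 and ord(0) = 1, so |⟨(8,0)⟩| = lcm(3, 1) = 3.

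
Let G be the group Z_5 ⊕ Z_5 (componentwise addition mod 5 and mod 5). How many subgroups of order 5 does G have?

6

|G| = 25 and 5 | 25, so subgroups of order 5 are possible by Lagrange.
The subgroups of order 5 are: {(0,0), (0,1), (0,2), (0,3), (0,4)}; {(0,0), (1,0), (2,0), (3,0), (4,0)}; {(0,0), (1,1), (2,2), (3,3), (4,4)}; {(0,0), (1,2), (2,4), (3,1), (4,3)}; … (6 in all).
So G has 6 subgroups of order 5.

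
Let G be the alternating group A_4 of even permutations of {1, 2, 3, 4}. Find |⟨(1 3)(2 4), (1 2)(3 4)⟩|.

4

|⟨(1 3)(2 4)⟩| = 2 and |⟨(1 2)(3 4)⟩| = 2, so |H| is a multiple of lcm(2, 2) = 2 and divides |G| = 12.
Closing under the operation: H = {e, (1 2)(3 4), (1 3)(2 4), (1 4)(2 3)}, so |H| = 4.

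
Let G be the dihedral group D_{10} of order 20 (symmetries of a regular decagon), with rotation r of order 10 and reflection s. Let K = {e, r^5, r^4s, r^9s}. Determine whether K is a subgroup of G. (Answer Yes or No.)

Yes

|K| = 4 divides |G| = 20, consistent with Lagrange.
K contains the identity, every element's inverse is in K, and K is closed under ·: it is a subgroup.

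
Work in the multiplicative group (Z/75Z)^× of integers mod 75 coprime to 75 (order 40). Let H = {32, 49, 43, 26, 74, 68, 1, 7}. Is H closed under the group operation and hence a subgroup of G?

|H| = 8 divides |G| = 40, consistent with Lagrange.
H contains the identity, every element's inverse is in H, and H is closed under ·: it is a subgroup.

Yes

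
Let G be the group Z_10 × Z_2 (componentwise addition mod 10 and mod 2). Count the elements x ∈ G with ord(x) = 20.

An element (a,b) has order lcm(ord(a), ord(b)); count pairs with lcm equal to 20.
Enumerating gives 0 such elements.

0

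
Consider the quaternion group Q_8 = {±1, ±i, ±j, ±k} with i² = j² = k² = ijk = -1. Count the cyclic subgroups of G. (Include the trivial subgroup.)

5

A cyclic subgroup of order d is generated by each of its φ(d) elements of order d, so the cyclic subgroups of order d number (#elements of order d)/φ(d).
Cyclic subgroups by order — order 1: 1; order 2: 1; order 4: 3.
Total: 5.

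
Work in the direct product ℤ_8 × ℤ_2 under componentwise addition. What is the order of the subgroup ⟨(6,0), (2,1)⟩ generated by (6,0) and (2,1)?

8

|⟨(6,0)⟩| = 4 and |⟨(2,1)⟩| = 4, so |H| is a multiple of lcm(4, 4) = 4 and divides |G| = 16.
Closing under the operation: H = {(0,0), (0,1), (2,0), (2,1), (4,0), (4,1), (6,0), (6,1)}, so |H| = 8.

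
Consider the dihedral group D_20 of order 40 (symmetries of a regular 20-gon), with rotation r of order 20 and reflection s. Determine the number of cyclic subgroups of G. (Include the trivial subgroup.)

26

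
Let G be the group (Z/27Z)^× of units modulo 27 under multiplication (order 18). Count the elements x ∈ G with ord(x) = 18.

6

The elements of order 18 are: 2, 5, 11, 14, 20, 23.
That's 6.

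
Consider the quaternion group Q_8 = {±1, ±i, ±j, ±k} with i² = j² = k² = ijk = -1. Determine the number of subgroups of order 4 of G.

|G| = 8 and 4 | 8, so subgroups of order 4 are possible by Lagrange.
The subgroups of order 4 are: {1, -1, i, -i}; {1, -1, j, -j}; {1, -1, k, -k}.
So G has 3 subgroups of order 4.

3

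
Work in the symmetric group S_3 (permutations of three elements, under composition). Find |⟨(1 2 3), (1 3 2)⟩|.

|⟨(1 2 3)⟩| = 3 and |⟨(1 3 2)⟩| = 3, so |H| is a multiple of lcm(3, 3) = 3 and divides |G| = 6.
Closing under the operation: H = {e, (1 2 3), (1 3 2)}, so |H| = 3.

3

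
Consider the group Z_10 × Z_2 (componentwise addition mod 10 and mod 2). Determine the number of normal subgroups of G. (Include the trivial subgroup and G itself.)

G is abelian, so every subgroup is normal.
G has 10 subgroups in total, hence 10 normal subgroups.

10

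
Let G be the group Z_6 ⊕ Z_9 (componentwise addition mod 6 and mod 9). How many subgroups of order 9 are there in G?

|G| = 54 and 9 | 54, so subgroups of order 9 are possible by Lagrange.
The subgroups of order 9 are: {(0,0), (0,1), (0,2), (0,3), (0,4), (0,5), (0,6), (0,7), (0,8)}; {(0,0), (0,3), (0,6), (2,0), (2,3), (2,6), (4,0), (4,3), (4,6)}; {(0,0), (0,3), (0,6), (2,1), (2,4), (2,7), (4,2), (4,5), (4,8)}; {(0,0), (0,3), (0,6), (2,2), (2,5), (2,8), (4,1), (4,4), (4,7)}.
So G has 4 subgroups of order 9.

4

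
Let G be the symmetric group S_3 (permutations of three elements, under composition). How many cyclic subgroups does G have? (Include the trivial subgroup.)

5

Group the elements of G by the cyclic subgroup they generate; each cyclic subgroup of order d accounts for φ(d) elements.
Cyclic subgroups by order — order 1: 1; order 2: 3; order 3: 1.
Total: 5.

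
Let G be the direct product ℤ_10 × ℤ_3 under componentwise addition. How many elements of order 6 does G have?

An element (a,b) has order lcm(ord(a), ord(b)); count pairs with lcm equal to 6.
Enumerating gives 2 such elements.

2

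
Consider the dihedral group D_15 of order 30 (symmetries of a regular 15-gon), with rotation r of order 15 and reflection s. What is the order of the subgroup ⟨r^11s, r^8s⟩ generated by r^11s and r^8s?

10

|⟨r^11s⟩| = 2 and |⟨r^8s⟩| = 2, so |H| is a multiple of lcm(2, 2) = 2 and divides |G| = 30.
Closing under the operation: H = {e, r^3, r^6, r^9, r^12, r^2s, r^5s, r^8s, r^11s, r^14s}, so |H| = 10.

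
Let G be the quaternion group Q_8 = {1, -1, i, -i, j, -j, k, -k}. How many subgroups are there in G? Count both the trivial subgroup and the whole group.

6

|G| = 8, so by Lagrange every subgroup order divides 8. Divisors: 1, 2, 4, 8.
Subgroups by order — order 1: 1; order 2: 1; order 4: 3; order 8: 1.
Total: 1 + 1 + 3 + 1 = 6.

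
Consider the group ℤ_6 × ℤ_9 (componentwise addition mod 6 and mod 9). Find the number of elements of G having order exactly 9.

18

An element (a,b) has order lcm(ord(a), ord(b)); count pairs with lcm equal to 9.
Enumerating gives 18 such elements.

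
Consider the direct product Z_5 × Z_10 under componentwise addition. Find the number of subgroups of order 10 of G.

6

|G| = 50 and 10 | 50, so subgroups of order 10 are possible by Lagrange.
The subgroups of order 10 are: {(0,0), (0,1), (0,2), (0,3), (0,4), (0,5), (0,6), (0,7), (0,8), (0,9)}; {(0,0), (0,5), (1,0), (1,5), (2,0), (2,5), (3,0), (3,5), (4,0), (4,5)}; {(0,0), (0,5), (1,1), (1,6), (2,2), (2,7), (3,3), (3,8), (4,4), (4,9)}; {(0,0), (0,5), (1,2), (1,7), (2,4), (2,9), (3,1), (3,6), (4,3), (4,8)}; … (6 in all).
So G has 6 subgroups of order 10.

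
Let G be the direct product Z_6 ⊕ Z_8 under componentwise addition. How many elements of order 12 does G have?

An element (a,b) has order lcm(ord(a), ord(b)); count pairs with lcm equal to 12.
Enumerating gives 8 such elements.

8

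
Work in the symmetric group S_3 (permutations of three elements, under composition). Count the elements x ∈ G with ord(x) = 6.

No element of G has order 6 (even though 6 | 6).

0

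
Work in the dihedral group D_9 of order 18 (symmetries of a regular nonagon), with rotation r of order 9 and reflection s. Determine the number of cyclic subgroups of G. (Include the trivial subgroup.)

12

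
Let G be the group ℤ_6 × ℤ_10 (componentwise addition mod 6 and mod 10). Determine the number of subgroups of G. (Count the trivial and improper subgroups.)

20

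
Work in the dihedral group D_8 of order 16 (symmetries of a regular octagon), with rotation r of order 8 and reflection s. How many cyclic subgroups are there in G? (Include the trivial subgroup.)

Group the elements of G by the cyclic subgroup they generate; each cyclic subgroup of order d accounts for φ(d) elements.
Cyclic subgroups by order — order 1: 1; order 2: 9; order 4: 1; order 8: 1.
Total: 12.

12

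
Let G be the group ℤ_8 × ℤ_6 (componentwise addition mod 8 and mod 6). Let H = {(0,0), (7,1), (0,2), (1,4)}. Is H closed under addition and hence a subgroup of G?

(0,2) ∈ H but its inverse (0,4) ∉ H, so H is not a subgroup.

No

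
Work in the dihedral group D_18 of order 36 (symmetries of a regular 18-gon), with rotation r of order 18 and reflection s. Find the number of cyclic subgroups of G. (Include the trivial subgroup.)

24

Each element a generates a cyclic subgroup ⟨a⟩; distinct elements may generate the same one (a cyclic group of order d has φ(d) generators).
Cyclic subgroups by order — order 1: 1; order 2: 19; order 3: 1; order 6: 1; order 9: 1; order 18: 1.
Total: 24.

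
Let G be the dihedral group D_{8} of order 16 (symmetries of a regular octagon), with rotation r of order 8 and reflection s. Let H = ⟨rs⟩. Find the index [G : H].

8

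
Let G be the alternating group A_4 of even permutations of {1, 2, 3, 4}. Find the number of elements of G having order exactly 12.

No element of G has order 12 (even though 12 | 12).

0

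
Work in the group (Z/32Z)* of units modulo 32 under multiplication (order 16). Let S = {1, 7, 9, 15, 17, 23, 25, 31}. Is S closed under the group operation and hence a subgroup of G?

Yes

|S| = 8 divides |G| = 16, consistent with Lagrange.
S contains the identity, every element's inverse is in S, and S is closed under ·: it is a subgroup.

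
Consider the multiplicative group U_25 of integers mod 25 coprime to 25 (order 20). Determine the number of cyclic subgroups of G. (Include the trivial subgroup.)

6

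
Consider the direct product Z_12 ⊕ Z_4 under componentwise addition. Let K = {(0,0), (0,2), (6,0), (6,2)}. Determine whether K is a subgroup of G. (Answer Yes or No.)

Yes

|K| = 4 divides |G| = 48, consistent with Lagrange.
K contains the identity, every element's inverse is in K, and K is closed under +: it is a subgroup.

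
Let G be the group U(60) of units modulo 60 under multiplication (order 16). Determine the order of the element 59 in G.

Compute successive powers of 59 mod 60: 59, 1; 59^2 ≡ 1 (mod 60).
So |⟨59⟩| = 2.

2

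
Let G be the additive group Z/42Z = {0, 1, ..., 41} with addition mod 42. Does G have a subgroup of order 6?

Yes

6 | 42. A subgroup of order 6 is {0, 7, 14, 21, 28, 35}.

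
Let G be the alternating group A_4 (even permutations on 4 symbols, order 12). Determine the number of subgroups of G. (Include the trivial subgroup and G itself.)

|G| = 12, so by Lagrange every subgroup order divides 12. Divisors: 1, 2, 3, 4, 6, 12.
Subgroups by order — order 1: 1; order 2: 3; order 3: 4; order 4: 1; order 6: 0; order 12: 1.
Total: 1 + 3 + 4 + 1 + 0 + 1 = 10.

10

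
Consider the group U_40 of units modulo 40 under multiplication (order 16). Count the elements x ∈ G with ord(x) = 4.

The elements of order 4 are: 3, 7, 13, 17, 23, 27, 33, 37.
That's 8.

8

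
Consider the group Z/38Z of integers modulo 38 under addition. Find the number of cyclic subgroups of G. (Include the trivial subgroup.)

Each element a generates a cyclic subgroup ⟨a⟩; distinct elements may generate the same one (a cyclic group of order d has φ(d) generators).
Cyclic subgroups by order — order 1: 1; order 2: 1; order 19: 1; order 38: 1.
Total: 4.

4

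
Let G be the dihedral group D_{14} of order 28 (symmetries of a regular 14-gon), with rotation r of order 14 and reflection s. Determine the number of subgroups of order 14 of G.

3

|G| = 28 and 14 | 28, so subgroups of order 14 are possible by Lagrange.
The subgroups of order 14 are: {e, r, r^2, r^3, r^4, r^5, r^6, r^7, r^8, r^9, r^10, r^11, r^12, r^13}; {e, r^2, r^4, r^6, r^8, r^10, r^12, s, r^2s, r^4s, r^6s, r^8s, r^10s, r^12s}; {e, r^2, r^4, r^6, r^8, r^10, r^12, rs, r^3s, r^5s, r^7s, r^9s, r^11s, r^13s}.
So G has 3 subgroups of order 14.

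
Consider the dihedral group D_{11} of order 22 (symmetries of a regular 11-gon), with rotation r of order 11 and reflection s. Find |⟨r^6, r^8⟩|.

|⟨r^6⟩| = 11 and |⟨r^8⟩| = 11, so |H| is a multiple of lcm(11, 11) = 11 and divides |G| = 22.
Closing under the operation: H = {e, r, r^2, r^3, r^4, r^5, r^6, r^7, r^8, r^9, r^10}, so |H| = 11.

11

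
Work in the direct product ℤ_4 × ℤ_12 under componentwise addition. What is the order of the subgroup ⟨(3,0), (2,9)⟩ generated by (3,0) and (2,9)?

16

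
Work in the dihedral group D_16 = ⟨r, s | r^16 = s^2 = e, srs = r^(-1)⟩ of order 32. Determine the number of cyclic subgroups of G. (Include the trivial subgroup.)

A cyclic subgroup of order d is generated by each of its φ(d) elements of order d, so the cyclic subgroups of order d number (#elements of order d)/φ(d).
Cyclic subgroups by order — order 1: 1; order 2: 17; order 4: 1; order 8: 1; order 16: 1.
Total: 21.

21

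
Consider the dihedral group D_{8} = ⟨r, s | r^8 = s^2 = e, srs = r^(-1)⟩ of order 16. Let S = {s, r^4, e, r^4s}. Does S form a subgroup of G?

|S| = 4 divides |G| = 16, consistent with Lagrange.
S contains the identity, every element's inverse is in S, and S is closed under ·: it is a subgroup.

Yes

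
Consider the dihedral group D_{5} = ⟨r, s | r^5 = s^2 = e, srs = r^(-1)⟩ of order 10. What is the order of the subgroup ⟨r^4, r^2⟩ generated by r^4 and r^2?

|⟨r^4⟩| = 5 and |⟨r^2⟩| = 5, so |H| is a multiple of lcm(5, 5) = 5 and divides |G| = 10.
Closing under the operation: H = {e, r, r^2, r^3, r^4}, so |H| = 5.

5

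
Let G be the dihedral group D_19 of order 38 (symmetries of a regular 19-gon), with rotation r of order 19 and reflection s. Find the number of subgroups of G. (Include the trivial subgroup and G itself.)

|G| = 38, so by Lagrange every subgroup order divides 38. Divisors: 1, 2, 19, 38.
Subgroups by order — order 1: 1; order 2: 19; order 19: 1; order 38: 1.
Total: 1 + 19 + 1 + 1 = 22.

22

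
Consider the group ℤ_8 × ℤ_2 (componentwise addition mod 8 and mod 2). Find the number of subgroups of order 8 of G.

|G| = 16 and 8 | 16, so subgroups of order 8 are possible by Lagrange.
The subgroups of order 8 are: {(0,0), (0,1), (2,0), (2,1), (4,0), (4,1), (6,0), (6,1)}; {(0,0), (1,0), (2,0), (3,0), (4,0), (5,0), (6,0), (7,0)}; {(0,0), (1,1), (2,0), (3,1), (4,0), (5,1), (6,0), (7,1)}.
So G has 3 subgroups of order 8.

3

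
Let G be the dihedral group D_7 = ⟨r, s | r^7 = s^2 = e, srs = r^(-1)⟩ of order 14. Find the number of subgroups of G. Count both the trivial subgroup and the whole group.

|G| = 14, so by Lagrange every subgroup order divides 14. Divisors: 1, 2, 7, 14.
Subgroups by order — order 1: 1; order 2: 7; order 7: 1; order 14: 1.
Total: 1 + 7 + 1 + 1 = 10.

10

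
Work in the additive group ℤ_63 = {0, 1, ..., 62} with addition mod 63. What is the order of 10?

63

In ℤ_63, the order of an element a is n/gcd(a, n).
gcd(10, 63) = 1, so |⟨10⟩| = 63/1 = 63.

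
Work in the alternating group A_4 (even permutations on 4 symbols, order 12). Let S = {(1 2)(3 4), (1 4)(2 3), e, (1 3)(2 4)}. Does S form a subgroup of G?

Yes

|S| = 4 divides |G| = 12, consistent with Lagrange.
S contains the identity, every element's inverse is in S, and S is closed under ∘: it is a subgroup.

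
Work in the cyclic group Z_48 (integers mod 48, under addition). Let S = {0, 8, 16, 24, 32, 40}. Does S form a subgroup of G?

|S| = 6 divides |G| = 48, consistent with Lagrange.
S contains the identity, every element's inverse is in S, and S is closed under +: it is a subgroup.
In fact S = ⟨8⟩.

Yes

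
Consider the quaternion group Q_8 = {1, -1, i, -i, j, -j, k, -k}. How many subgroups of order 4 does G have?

3

|G| = 8 and 4 | 8, so subgroups of order 4 are possible by Lagrange.
The subgroups of order 4 are: {1, -1, i, -i}; {1, -1, j, -j}; {1, -1, k, -k}.
So G has 3 subgroups of order 4.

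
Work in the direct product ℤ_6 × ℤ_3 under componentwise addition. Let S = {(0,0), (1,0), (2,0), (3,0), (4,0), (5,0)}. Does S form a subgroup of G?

Yes

|S| = 6 divides |G| = 18, consistent with Lagrange.
S contains the identity, every element's inverse is in S, and S is closed under +: it is a subgroup.
In fact S = ⟨(5,0)⟩.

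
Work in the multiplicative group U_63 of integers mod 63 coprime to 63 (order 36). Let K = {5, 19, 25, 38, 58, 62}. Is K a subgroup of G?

No

The identity 1 ∉ K, so K is not a subgroup.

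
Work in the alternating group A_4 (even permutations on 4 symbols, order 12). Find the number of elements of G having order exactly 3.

8

The elements of order 3 are: (2 3 4), (2 4 3), (1 2 3), (1 2 4), (1 3 2), (1 3 4), (1 4 2), (1 4 3).
That's 8.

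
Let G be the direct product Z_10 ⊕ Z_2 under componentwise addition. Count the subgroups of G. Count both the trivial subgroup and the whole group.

|G| = 20, so by Lagrange every subgroup order divides 20. Divisors: 1, 2, 4, 5, 10, 20.
Subgroups by order — order 1: 1; order 2: 3; order 4: 1; order 5: 1; order 10: 3; order 20: 1.
Total: 1 + 3 + 1 + 1 + 3 + 1 = 10.

10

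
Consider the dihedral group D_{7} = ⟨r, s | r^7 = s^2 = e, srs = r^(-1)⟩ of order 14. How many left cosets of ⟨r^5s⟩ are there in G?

7

|⟨r^5s⟩| = 2 and |G| = 14.
By Lagrange, [G : H] = |G|/|H| = 14/2 = 7.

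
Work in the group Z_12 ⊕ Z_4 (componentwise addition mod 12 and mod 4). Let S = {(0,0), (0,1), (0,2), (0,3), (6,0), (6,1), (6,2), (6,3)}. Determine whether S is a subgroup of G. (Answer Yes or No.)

|S| = 8 divides |G| = 48, consistent with Lagrange.
S contains the identity, every element's inverse is in S, and S is closed under +: it is a subgroup.

Yes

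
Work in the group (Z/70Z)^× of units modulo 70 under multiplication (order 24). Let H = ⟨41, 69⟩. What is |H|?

|⟨41⟩| = 2 and |⟨69⟩| = 2, so |H| is a multiple of lcm(2, 2) = 2 and divides |G| = 24.
Closing under the operation: H = {1, 29, 41, 69}, so |H| = 4.

4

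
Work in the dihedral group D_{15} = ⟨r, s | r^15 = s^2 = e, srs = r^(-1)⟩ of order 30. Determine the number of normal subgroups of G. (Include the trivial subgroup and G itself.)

G has 28 subgroups. Checking conjugation-invariance by order — order 1: 1/1 normal; order 2: 0/15 normal; order 3: 1/1 normal; order 5: 1/1 normal; order 6: 0/5 normal; order 10: 0/3 normal; order 15: 1/1 normal; order 30: 1/1 normal.
Total normal subgroups: 5.

5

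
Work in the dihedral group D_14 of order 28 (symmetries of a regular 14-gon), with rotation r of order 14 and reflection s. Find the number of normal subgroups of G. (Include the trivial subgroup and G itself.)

7

G has 28 subgroups. Checking conjugation-invariance by order — order 1: 1/1 normal; order 2: 1/15 normal; order 4: 0/7 normal; order 7: 1/1 normal; order 14: 3/3 normal; order 28: 1/1 normal.
Total normal subgroups: 7.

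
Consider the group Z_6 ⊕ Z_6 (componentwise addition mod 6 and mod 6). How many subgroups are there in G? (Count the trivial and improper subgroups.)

30

|G| = 36, so by Lagrange every subgroup order divides 36. Divisors: 1, 2, 3, 4, 6, 9, 12, 18, 36.
Subgroups by order — order 1: 1; order 2: 3; order 3: 4; order 4: 1; order 6: 12; order 9: 1; order 12: 4; order 18: 3; order 36: 1.
Total: 1 + 3 + 4 + 1 + 12 + 1 + 4 + 3 + 1 = 30.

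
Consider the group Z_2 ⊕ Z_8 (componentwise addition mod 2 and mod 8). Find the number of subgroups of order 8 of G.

|G| = 16 and 8 | 16, so subgroups of order 8 are possible by Lagrange.
The subgroups of order 8 are: {(0,0), (0,1), (0,2), (0,3), (0,4), (0,5), (0,6), (0,7)}; {(0,0), (0,2), (0,4), (0,6), (1,0), (1,2), (1,4), (1,6)}; {(0,0), (0,2), (0,4), (0,6), (1,1), (1,3), (1,5), (1,7)}.
So G has 3 subgroups of order 8.

3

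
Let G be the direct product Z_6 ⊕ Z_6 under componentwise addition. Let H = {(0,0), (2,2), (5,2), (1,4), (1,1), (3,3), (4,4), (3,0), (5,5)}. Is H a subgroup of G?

Closure fails: (5,5) + (1,4) = (0,3) ∉ H. So H is not a subgroup.

No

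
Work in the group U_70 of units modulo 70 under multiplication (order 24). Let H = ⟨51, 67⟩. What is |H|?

|⟨51⟩| = 3 and |⟨67⟩| = 12, so |H| is a multiple of lcm(3, 12) = 12 and divides |G| = 24.
Closing under the operation: H = {1, 9, 11, 23, 29, 37, 39, 43, 51, 53, 57, 67}, so |H| = 12.

12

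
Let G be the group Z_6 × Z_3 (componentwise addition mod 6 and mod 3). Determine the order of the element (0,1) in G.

The order of (0,1) in Z_6 × Z_3 is lcm(ord(0) in Z_6, ord(1) in Z_3).
ord(0) = 1 and ord(1) = 3, so |⟨(0,1)⟩| = lcm(1, 3) = 3.

3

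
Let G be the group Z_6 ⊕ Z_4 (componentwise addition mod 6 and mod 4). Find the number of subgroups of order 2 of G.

3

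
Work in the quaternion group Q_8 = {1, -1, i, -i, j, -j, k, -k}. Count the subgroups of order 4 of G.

3

|G| = 8 and 4 | 8, so subgroups of order 4 are possible by Lagrange.
The subgroups of order 4 are: {1, -1, i, -i}; {1, -1, j, -j}; {1, -1, k, -k}.
So G has 3 subgroups of order 4.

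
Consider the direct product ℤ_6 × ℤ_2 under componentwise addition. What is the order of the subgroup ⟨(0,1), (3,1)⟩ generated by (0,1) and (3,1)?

4

|⟨(0,1)⟩| = 2 and |⟨(3,1)⟩| = 2, so |H| is a multiple of lcm(2, 2) = 2 and divides |G| = 12.
Closing under the operation: H = {(0,0), (0,1), (3,0), (3,1)}, so |H| = 4.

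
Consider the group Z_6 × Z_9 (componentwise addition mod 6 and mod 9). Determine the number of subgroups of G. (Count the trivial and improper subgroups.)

20

|G| = 54, so by Lagrange every subgroup order divides 54. Divisors: 1, 2, 3, 6, 9, 18, 27, 54.
Subgroups by order — order 1: 1; order 2: 1; order 3: 4; order 6: 4; order 9: 4; order 18: 4; order 27: 1; order 54: 1.
Total: 1 + 1 + 4 + 4 + 4 + 4 + 1 + 1 = 20.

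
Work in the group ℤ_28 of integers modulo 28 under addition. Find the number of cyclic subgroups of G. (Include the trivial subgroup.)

6

A cyclic subgroup of order d is generated by each of its φ(d) elements of order d, so the cyclic subgroups of order d number (#elements of order d)/φ(d).
Cyclic subgroups by order — order 1: 1; order 2: 1; order 4: 1; order 7: 1; order 14: 1; order 28: 1.
Total: 6.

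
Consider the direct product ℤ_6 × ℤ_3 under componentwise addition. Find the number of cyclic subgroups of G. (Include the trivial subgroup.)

10

Each element a generates a cyclic subgroup ⟨a⟩; distinct elements may generate the same one (a cyclic group of order d has φ(d) generators).
Cyclic subgroups by order — order 1: 1; order 2: 1; order 3: 4; order 6: 4.
Total: 10.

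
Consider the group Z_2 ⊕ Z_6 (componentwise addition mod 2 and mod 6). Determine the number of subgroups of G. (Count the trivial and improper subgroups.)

|G| = 12, so by Lagrange every subgroup order divides 12. Divisors: 1, 2, 3, 4, 6, 12.
Subgroups by order — order 1: 1; order 2: 3; order 3: 1; order 4: 1; order 6: 3; order 12: 1.
Total: 1 + 3 + 1 + 1 + 3 + 1 = 10.

10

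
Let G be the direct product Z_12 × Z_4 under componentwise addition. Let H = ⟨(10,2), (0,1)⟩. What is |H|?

|⟨(10,2)⟩| = 6 and |⟨(0,1)⟩| = 4, so |H| is a multiple of lcm(6, 4) = 12 and divides |G| = 48.
Closing under the operation: H = {(0,0), (0,1), (0,2), (0,3), (2,0), (2,1), (2,2), (2,3), (4,0), (4,1), (4,2), (4,3), (6,0), (6,1), (6,2), (6,3), (8,0), (8,1), (8,2), (8,3), (10,0), (10,1), (10,2), (10,3)}, so |H| = 24.

24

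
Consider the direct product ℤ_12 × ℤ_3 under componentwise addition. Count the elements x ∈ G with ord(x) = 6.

An element (a,b) has order lcm(ord(a), ord(b)); count pairs with lcm equal to 6.
Enumerating gives 8 such elements.

8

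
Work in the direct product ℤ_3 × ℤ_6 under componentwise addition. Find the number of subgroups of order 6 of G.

4

|G| = 18 and 6 | 18, so subgroups of order 6 are possible by Lagrange.
The subgroups of order 6 are: {(0,0), (0,1), (0,2), (0,3), (0,4), (0,5)}; {(0,0), (0,3), (1,0), (1,3), (2,0), (2,3)}; {(0,0), (0,3), (1,1), (1,4), (2,2), (2,5)}; {(0,0), (0,3), (1,2), (1,5), (2,1), (2,4)}.
So G has 4 subgroups of order 6.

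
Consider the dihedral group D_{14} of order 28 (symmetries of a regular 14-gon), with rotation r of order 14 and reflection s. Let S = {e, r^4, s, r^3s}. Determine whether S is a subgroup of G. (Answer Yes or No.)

r^4 ∈ S but its inverse r^10 ∉ S, so S is not a subgroup.

No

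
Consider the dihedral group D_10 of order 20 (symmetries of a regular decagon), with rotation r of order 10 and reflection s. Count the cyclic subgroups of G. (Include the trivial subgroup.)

Group the elements of G by the cyclic subgroup they generate; each cyclic subgroup of order d accounts for φ(d) elements.
Cyclic subgroups by order — order 1: 1; order 2: 11; order 5: 1; order 10: 1.
Total: 14.

14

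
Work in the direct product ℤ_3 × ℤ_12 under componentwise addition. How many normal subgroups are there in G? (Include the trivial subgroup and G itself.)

18

G is abelian, so every subgroup is normal.
G has 18 subgroups in total, hence 18 normal subgroups.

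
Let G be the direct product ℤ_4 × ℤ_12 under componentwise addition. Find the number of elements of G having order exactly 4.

12

An element (a,b) has order lcm(ord(a), ord(b)); count pairs with lcm equal to 4.
Enumerating gives 12 such elements.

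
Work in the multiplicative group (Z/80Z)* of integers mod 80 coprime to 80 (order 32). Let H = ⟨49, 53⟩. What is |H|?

8

|⟨49⟩| = 2 and |⟨53⟩| = 4, so |H| is a multiple of lcm(2, 4) = 4 and divides |G| = 32.
Closing under the operation: H = {1, 9, 13, 37, 41, 49, 53, 77}, so |H| = 8.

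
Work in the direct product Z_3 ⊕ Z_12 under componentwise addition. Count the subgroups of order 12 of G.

4

|G| = 36 and 12 | 36, so subgroups of order 12 are possible by Lagrange.
The subgroups of order 12 are: {(0,0), (0,1), (0,2), (0,3), (0,4), (0,5), (0,6), (0,7), (0,8), (0,9), (0,10), (0,11)}; {(0,0), (0,3), (0,6), (0,9), (1,0), (1,3), (1,6), (1,9), (2,0), (2,3), (2,6), (2,9)}; {(0,0), (0,3), (0,6), (0,9), (1,1), (1,4), (1,7), (1,10), (2,2), (2,5), (2,8), (2,11)}; {(0,0), (0,3), (0,6), (0,9), (1,2), (1,5), (1,8), (1,11), (2,1), (2,4), (2,7), (2,10)}.
So G has 4 subgroups of order 12.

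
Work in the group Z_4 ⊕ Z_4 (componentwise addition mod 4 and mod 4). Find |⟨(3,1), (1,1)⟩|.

8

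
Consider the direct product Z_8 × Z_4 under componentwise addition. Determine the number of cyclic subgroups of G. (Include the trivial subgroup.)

14

Each element a generates a cyclic subgroup ⟨a⟩; distinct elements may generate the same one (a cyclic group of order d has φ(d) generators).
Cyclic subgroups by order — order 1: 1; order 2: 3; order 4: 6; order 8: 4.
Total: 14.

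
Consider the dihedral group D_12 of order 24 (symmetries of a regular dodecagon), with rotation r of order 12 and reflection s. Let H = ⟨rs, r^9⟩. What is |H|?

|⟨rs⟩| = 2 and |⟨r^9⟩| = 4, so |H| is a multiple of lcm(2, 4) = 4 and divides |G| = 24.
Closing under the operation: H = {e, r^3, r^6, r^9, rs, r^4s, r^7s, r^10s}, so |H| = 8.

8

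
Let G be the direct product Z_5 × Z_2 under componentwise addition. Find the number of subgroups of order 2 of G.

|G| = 10 and 2 | 10, so subgroups of order 2 are possible by Lagrange.
The subgroups of order 2 are: {(0,0), (0,1)}.
So G has 1 subgroup of order 2.

1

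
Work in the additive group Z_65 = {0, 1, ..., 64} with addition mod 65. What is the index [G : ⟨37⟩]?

|⟨37⟩| = 65 and |G| = 65.
By Lagrange, [G : H] = |G|/|H| = 65/65 = 1.

1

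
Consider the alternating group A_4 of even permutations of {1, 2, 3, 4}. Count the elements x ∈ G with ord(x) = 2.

The elements of order 2 are: (1 2)(3 4), (1 3)(2 4), (1 4)(2 3).
That's 3.

3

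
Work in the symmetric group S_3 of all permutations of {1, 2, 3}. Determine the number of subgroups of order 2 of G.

3

|G| = 6 and 2 | 6, so subgroups of order 2 are possible by Lagrange.
The subgroups of order 2 are: {e, (1 2)}; {e, (1 3)}; {e, (2 3)}.
So G has 3 subgroups of order 2.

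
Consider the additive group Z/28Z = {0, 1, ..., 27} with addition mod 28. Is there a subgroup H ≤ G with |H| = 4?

4 | 28. A subgroup of order 4 is {0, 7, 14, 21}.

Yes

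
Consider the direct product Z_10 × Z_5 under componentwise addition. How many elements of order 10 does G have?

24

An element (a,b) has order lcm(ord(a), ord(b)); count pairs with lcm equal to 10.
Enumerating gives 24 such elements.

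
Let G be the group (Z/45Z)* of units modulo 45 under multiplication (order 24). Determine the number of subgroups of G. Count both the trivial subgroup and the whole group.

16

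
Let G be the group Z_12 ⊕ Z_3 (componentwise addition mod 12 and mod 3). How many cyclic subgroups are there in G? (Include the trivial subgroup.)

Group the elements of G by the cyclic subgroup they generate; each cyclic subgroup of order d accounts for φ(d) elements.
Cyclic subgroups by order — order 1: 1; order 2: 1; order 3: 4; order 4: 1; order 6: 4; order 12: 4.
Total: 15.

15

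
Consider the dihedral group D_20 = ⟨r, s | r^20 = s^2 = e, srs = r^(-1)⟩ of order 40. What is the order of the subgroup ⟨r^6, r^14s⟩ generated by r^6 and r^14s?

20

|⟨r^6⟩| = 10 and |⟨r^14s⟩| = 2, so |H| is a multiple of lcm(10, 2) = 10 and divides |G| = 40.
Closing under the operation: H = {e, r^2, r^4, r^6, r^8, r^10, r^12, r^14, r^16, r^18, s, r^2s, r^4s, r^6s, r^8s, r^10s, r^12s, r^14s, r^16s, r^18s}, so |H| = 20.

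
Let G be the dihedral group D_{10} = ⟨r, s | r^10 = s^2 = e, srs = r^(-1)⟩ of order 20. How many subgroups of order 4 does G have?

5

|G| = 20 and 4 | 20, so subgroups of order 4 are possible by Lagrange.
The subgroups of order 4 are: {e, r^5, r^2s, r^7s}; {e, r^5, r^3s, r^8s}; {e, r^5, r^4s, r^9s}; {e, r^5, s, r^5s}; … (5 in all).
So G has 5 subgroups of order 4.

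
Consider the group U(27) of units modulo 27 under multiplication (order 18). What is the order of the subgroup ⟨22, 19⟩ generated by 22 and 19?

9

|⟨22⟩| = 9 and |⟨19⟩| = 3, so |H| is a multiple of lcm(9, 3) = 9 and divides |G| = 18.
Closing under the operation: H = {1, 4, 7, 10, 13, 16, 19, 22, 25}, so |H| = 9.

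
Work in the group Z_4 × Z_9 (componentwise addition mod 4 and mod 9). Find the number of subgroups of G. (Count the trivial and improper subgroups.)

|G| = 36, so by Lagrange every subgroup order divides 36. Divisors: 1, 2, 3, 4, 6, 9, 12, 18, 36.
Subgroups by order — order 1: 1; order 2: 1; order 3: 1; order 4: 1; order 6: 1; order 9: 1; order 12: 1; order 18: 1; order 36: 1.
Total: 1 + 1 + 1 + 1 + 1 + 1 + 1 + 1 + 1 = 9.

9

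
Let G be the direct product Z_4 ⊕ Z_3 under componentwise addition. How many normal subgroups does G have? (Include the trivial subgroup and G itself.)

6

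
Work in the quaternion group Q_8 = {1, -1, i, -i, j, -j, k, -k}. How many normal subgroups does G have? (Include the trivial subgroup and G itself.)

6

G has 6 subgroups. Checking conjugation-invariance by order — order 1: 1/1 normal; order 2: 1/1 normal; order 4: 3/3 normal; order 8: 1/1 normal.
Total normal subgroups: 6.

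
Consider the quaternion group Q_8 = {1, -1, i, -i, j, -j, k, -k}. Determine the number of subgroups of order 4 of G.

|G| = 8 and 4 | 8, so subgroups of order 4 are possible by Lagrange.
The subgroups of order 4 are: {1, -1, i, -i}; {1, -1, j, -j}; {1, -1, k, -k}.
So G has 3 subgroups of order 4.

3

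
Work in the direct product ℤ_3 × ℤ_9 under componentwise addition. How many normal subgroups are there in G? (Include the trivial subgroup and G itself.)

G is abelian, so every subgroup is normal.
G has 10 subgroups in total, hence 10 normal subgroups.

10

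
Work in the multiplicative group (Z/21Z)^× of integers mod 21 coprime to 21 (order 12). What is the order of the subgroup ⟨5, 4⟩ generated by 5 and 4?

|⟨5⟩| = 6 and |⟨4⟩| = 3, so |H| is a multiple of lcm(6, 3) = 6 and divides |G| = 12.
Closing under the operation: H = {1, 4, 5, 16, 17, 20}, so |H| = 6.

6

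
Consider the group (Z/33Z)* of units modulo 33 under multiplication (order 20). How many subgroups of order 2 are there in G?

3

|G| = 20 and 2 | 20, so subgroups of order 2 are possible by Lagrange.
The subgroups of order 2 are: {1, 10}; {1, 23}; {1, 32}.
So G has 3 subgroups of order 2.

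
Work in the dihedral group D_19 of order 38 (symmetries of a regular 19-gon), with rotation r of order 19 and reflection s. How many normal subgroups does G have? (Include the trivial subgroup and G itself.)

3

G has 22 subgroups. Checking conjugation-invariance by order — order 1: 1/1 normal; order 2: 0/19 normal; order 19: 1/1 normal; order 38: 1/1 normal.
Total normal subgroups: 3.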